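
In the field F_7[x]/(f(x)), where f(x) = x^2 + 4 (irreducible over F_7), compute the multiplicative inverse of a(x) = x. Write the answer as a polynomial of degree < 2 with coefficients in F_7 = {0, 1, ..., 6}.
a(x)^(-1) ≡ 5x (mod f(x))

Since f is irreducible over F_7, F_7[x]/(f) is a field and a(x) ≠ 0 has an inverse. Apply the extended Euclidean algorithm to f(x) and a(x) in F_7[x]: f(x) = (x)·a(x) + (4). The last nonzero remainder is the constant 4 = gcd(f, a) in F_7. Back-substituting through the division chain expresses 4 = s(x)·a(x) + t(x)·f(x) with s(x) ≡ 6x (mod f), so (6x)·a(x) ≡ 4 (mod f). Multiplying by 4^(-1) ≡ 2 in F_7 gives a(x)^(-1) ≡ 2·(6x) ≡ 5x (mod f). Check: (x)·(5x) = 5x^2 ≡ 1 (mod x^2 + 4).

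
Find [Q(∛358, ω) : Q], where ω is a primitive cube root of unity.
[Q(∛358, ω) : Q] = 6

[Q(∛358):Q] = 3 (min poly x^3 - 358, irreducible since 358 is not a perfect cube). [Q(ω):Q] = 2 (min poly x^2 + x + 1). Since Q(∛358) ⊂ R and ω ∉ R, we have ω ∉ Q(∛358), so x^2 + x + 1 remains irreducible over Q(∛358) and [Q(∛358, ω) : Q(∛358)] = 2. By the tower law, [Q(∛358, ω) : Q] = 3 · 2 = 6. (In fact Q(∛358, ω) is the splitting field of x^3 - 358 over Q.)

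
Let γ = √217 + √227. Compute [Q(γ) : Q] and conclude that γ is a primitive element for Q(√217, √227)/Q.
[Q(γ) : Q] = 4 (equivalently, Q(γ) = Q(√217, √227))

Obviously Q(γ) ⊆ Q(√217, √227), and [Q(√217, √227):Q] = 4 (since 217, 227 are distinct squarefree integers > 1 with 49259 not a perfect square). To show equality we compute the minimal polynomial of γ. From γ = √217 + √227: γ^2 = 217 + 2√(49259) + 227 = 444 + 2√(49259), so γ^2 - 444 = 2√(49259); squaring, (γ^2 - 444)^2 = 4·49259, i.e. γ^4 - 888γ^2 + 197136 - 197036 = 0, i.e. γ^4 - 888γ^2 + 100 = 0. So γ is a root of x^4 - 888x^2 + 100. This polynomial is irreducible over Q: it has no rational root (each ±√217 ± √227 is irrational), and any factorization into two quadratics over Q would force √(49259) ∈ Q (pairing opposite roots) or √217, √227 ∈ Q (other pairings), all impossible. Hence [Q(γ):Q] = 4 = [Q(√217, √227):Q], so Q(γ) = Q(√217, √227).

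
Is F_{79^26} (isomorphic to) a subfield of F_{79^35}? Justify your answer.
No: F_{79^26} is not a subfield of F_{79^35}

F_{p^m} embeds in F_{p^n} iff m | n. Here 26 ∤ 35 (since 35 = 1·26 + 9 with remainder 9 ≠ 0), so F_{79^26} is not a subfield of F_{79^35}. Equivalently: if it were, the tower law would give 26 = [F_{79^26}:F_79] dividing [F_{79^35}:F_79] = 35, contradiction.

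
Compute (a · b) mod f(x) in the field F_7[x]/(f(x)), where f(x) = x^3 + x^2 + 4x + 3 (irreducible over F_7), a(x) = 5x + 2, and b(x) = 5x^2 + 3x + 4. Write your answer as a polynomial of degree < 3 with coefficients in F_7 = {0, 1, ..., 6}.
a · b ≡ 3x + 3 (mod f(x))

Multiply in F_7[x]: a(x)·b(x) = (5x + 2)·(5x^2 + 3x + 4) = 4x^3 + 4x^2 + 5x + 1. This has degree ≥ 3, so divide by f(x) over F_7: 4x^3 + 4x^2 + 5x + 1 = (4)·(x^3 + x^2 + 4x + 3) + (3x + 3). Hence a·b ≡ 3x + 3 (mod f). (F_7[x]/(f) is a field with 7^3 = 343 elements since f is irreducible of degree 3.)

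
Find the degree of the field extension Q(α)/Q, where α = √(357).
[Q(α):Q] = 2

[Q(α):Q] equals the degree of the minimal polynomial of α. Here α^2 = 357 and x^2 - 357 is irreducible (d = 357 is squarefree, ≠ 1, hence not a square), so deg(m_α) = 2. Thus [Q(α):Q] = 2.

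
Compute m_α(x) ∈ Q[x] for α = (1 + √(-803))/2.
m_α(x) = x^2 - x + 201

From 2α - 1 = √(-803), squaring gives (2α - 1)^2 = -803, i.e. 4α^2 - 4α + 1 = -803, so α^2 - α + (1 + 803)/4 = 0. Since -803 ≡ 1 (mod 4), (1 + 803)/4 = 201 ∈ Z. The polynomial x^2 - x + 201 has discriminant 1 - 4·(201) = -803, which is not a perfect square in Q (d = -803 is squarefree and ≠ 1), so x^2 - x + 201 is irreducible over Q. It is the minimal polynomial of α.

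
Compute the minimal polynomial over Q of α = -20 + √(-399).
m_α(x) = x^2 + 40x + 799

From α + 20 = √(-399), squaring gives (α + 20)^2 = -399, i.e. α^2 + 40α + 400 = -399, so α^2 + 40α + 799 = 0. The discriminant of x^2 + 40x + 799 is (40)^2 - 4·(799) = 1600 - 3196 = -1596, and 4·(-399) is not a perfect square in Q since -399 is squarefree and ≠ 1. Hence x^2 + 40x + 799 is irreducible over Q and is the minimal polynomial of α.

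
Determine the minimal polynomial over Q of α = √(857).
m_α(x) = x^2 - 857

α satisfies α^2 - 857 = 0, so x^2 - 857 annihilates α. Since d = 857 is squarefree and ≠ 1, it is not a perfect square in Q, so x^2 - 857 has no rational root and is therefore irreducible over Q (a degree-2 polynomial over a field is irreducible iff it has no root). Hence m_α(x) = x^2 - 857.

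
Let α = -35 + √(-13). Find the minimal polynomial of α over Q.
m_α(x) = x^2 + 70x + 1238

From α + 35 = √(-13), squaring gives (α + 35)^2 = -13, i.e. α^2 + 70α + 1225 = -13, so α^2 + 70α + 1238 = 0. The discriminant of x^2 + 70x + 1238 is (70)^2 - 4·(1238) = 4900 - 4952 = -52, and 4·(-13) is not a perfect square in Q since -13 is squarefree and ≠ 1. Hence x^2 + 70x + 1238 is irreducible over Q and is the minimal polynomial of α.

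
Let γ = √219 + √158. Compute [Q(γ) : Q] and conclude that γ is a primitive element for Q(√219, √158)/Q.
[Q(γ) : Q] = 4 (equivalently, Q(γ) = Q(√219, √158))

Obviously Q(γ) ⊆ Q(√219, √158), and [Q(√219, √158):Q] = 4 (since 219, 158 are distinct squarefree integers > 1 with 34602 not a perfect square). To show equality we compute the minimal polynomial of γ. From γ = √219 + √158: γ^2 = 219 + 2√(34602) + 158 = 377 + 2√(34602), so γ^2 - 377 = 2√(34602); squaring, (γ^2 - 377)^2 = 4·34602, i.e. γ^4 - 754γ^2 + 142129 - 138408 = 0, i.e. γ^4 - 754γ^2 + 3721 = 0. So γ is a root of x^4 - 754x^2 + 3721. This polynomial is irreducible over Q: it has no rational root (each ±√219 ± √158 is irrational), and any factorization into two quadratics over Q would force √(34602) ∈ Q (pairing opposite roots) or √219, √158 ∈ Q (other pairings), all impossible. Hence [Q(γ):Q] = 4 = [Q(√219, √158):Q], so Q(γ) = Q(√219, √158).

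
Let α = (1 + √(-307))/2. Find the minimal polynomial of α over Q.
m_α(x) = x^2 - x + 77

From 2α - 1 = √(-307), squaring gives (2α - 1)^2 = -307, i.e. 4α^2 - 4α + 1 = -307, so α^2 - α + (1 + 307)/4 = 0. Since -307 ≡ 1 (mod 4), (1 + 307)/4 = 77 ∈ Z. The polynomial x^2 - x + 77 has discriminant 1 - 4·(77) = -307, which is not a perfect square in Q (d = -307 is squarefree and ≠ 1), so x^2 - x + 77 is irreducible over Q. It is the minimal polynomial of α.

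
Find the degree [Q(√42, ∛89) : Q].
[Q(√42, ∛89) : Q] = 6

Let L = Q(√42, ∛89). Since Q(√42) ⊂ L and [Q(√42):Q] = 2, the tower law gives 2 | [L:Q]. Likewise Q(∛89) ⊂ L with [Q(∛89):Q] = 3 (because 89 is not a perfect cube), so 3 | [L:Q]. As gcd(2,3) = 1, [L:Q] is divisible by 6. Conversely L is generated over Q by √42 and ∛89, so [L:Q] ≤ 2·3 = 6. Therefore [Q(√42, ∛89) : Q] = 6.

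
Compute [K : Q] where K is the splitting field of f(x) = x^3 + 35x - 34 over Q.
[K : Q] = 6

By the rational root test, any rational root of the monic integer polynomial f(x) = x^3 + 35x - 34 must be an integer dividing the constant term -34, i.e. one of ±{1, 2, 17, 34}. Evaluating: f(1) = 2, f(-1) = -70, f(2) = 44, f(-2) = -112, f(17) = 5474, f(-17) = -5542, f(34) = 40460, f(-34) = -40528; none is 0, so f has no rational root and is therefore irreducible over Q (a cubic with no linear factor over a field is irreducible). For an irreducible cubic, the Galois group is A_3 or S_3 according as the discriminant disc(f) = -4a^3 - 27b^2 = -4·(35)^3 - 27·(-34)^2 = -202712 is or is not a square in Q. Here disc(f) = -202712 is not a perfect square in Q, so the Galois group of f over Q is not contained in A_3 and must be all of S_3. The splitting field has degree |S_3| = 6 over Q, so [K : Q] = 6.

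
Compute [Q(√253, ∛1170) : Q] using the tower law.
[Q(√253, ∛1170) : Q] = 6

Let L = Q(√253, ∛1170). Since Q(√253) ⊂ L and [Q(√253):Q] = 2, the tower law gives 2 | [L:Q]. Likewise Q(∛1170) ⊂ L with [Q(∛1170):Q] = 3 (because 1170 is not a perfect cube), so 3 | [L:Q]. As gcd(2,3) = 1, [L:Q] is divisible by 6. Conversely L is generated over Q by √253 and ∛1170, so [L:Q] ≤ 2·3 = 6. Therefore [Q(√253, ∛1170) : Q] = 6.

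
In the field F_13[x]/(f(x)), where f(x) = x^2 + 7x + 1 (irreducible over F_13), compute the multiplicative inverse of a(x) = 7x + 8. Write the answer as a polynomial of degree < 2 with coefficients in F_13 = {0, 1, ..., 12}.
a(x)^(-1) ≡ 12x + 9 (mod f(x))

Since f is irreducible over F_13, F_13[x]/(f) is a field and a(x) ≠ 0 has an inverse. Apply the extended Euclidean algorithm to f(x) and a(x) in F_13[x]: f(x) = (2x + 8)·a(x) + (2). The last nonzero remainder is the constant 2 = gcd(f, a) in F_13. Back-substituting through the division chain expresses 2 = s(x)·a(x) + t(x)·f(x) with s(x) ≡ 11x + 5 (mod f), so (11x + 5)·a(x) ≡ 2 (mod f). Multiplying by 2^(-1) ≡ 7 in F_13 gives a(x)^(-1) ≡ 7·(11x + 5) ≡ 12x + 9 (mod f). Check: (7x + 8)·(12x + 9) = 6x^2 + 3x + 7 ≡ 1 (mod x^2 + 7x + 1).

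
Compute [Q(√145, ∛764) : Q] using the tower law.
[Q(√145, ∛764) : Q] = 6

Let L = Q(√145, ∛764). Since Q(√145) ⊂ L and [Q(√145):Q] = 2, the tower law gives 2 | [L:Q]. Likewise Q(∛764) ⊂ L with [Q(∛764):Q] = 3 (because 764 is not a perfect cube), so 3 | [L:Q]. As gcd(2,3) = 1, [L:Q] is divisible by 6. Conversely L is generated over Q by √145 and ∛764, so [L:Q] ≤ 2·3 = 6. Therefore [Q(√145, ∛764) : Q] = 6.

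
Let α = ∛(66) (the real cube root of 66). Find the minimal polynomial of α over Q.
m_α(x) = x^3 - 66

α satisfies α^3 = 66, so x^3 - 66 annihilates α. By the rational root test, a rational root p/q (in lowest terms) of x^3 - 66 would satisfy p^3 = 66 q^3, forcing q = 1 and p^3 = 66; but 66 is not a perfect cube, contradiction. A monic cubic over Q with no rational root is irreducible (any nontrivial factorization would include a linear factor). Hence x^3 - 66 is the minimal polynomial of α, and in particular [Q(α):Q] = 3.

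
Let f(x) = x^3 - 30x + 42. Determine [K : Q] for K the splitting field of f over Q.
[K : Q] = 6

By the rational root test, any rational root of the monic integer polynomial f(x) = x^3 - 30x + 42 must be an integer dividing the constant term 42, i.e. one of ±{1, 2, 3, 6, 7, 14, 21, 42}. Evaluating: f(1) = 13, f(-1) = 71, f(2) = -10, f(-2) = 94, f(3) = -21, f(-3) = 105, f(6) = 78, f(-6) = 6, f(7) = 175, f(-7) = -91, f(14) = 2366, f(-14) = -2282, f(21) = 8673, f(-21) = -8589, f(42) = 72870, f(-42) = -72786; none is 0, so f has no rational root and is therefore irreducible over Q (a cubic with no linear factor over a field is irreducible). For an irreducible cubic, the Galois group is A_3 or S_3 according as the discriminant disc(f) = -4a^3 - 27b^2 = -4·(-30)^3 - 27·(42)^2 = 60372 is or is not a square in Q. Here disc(f) = 60372 is not a perfect square in Q, so the Galois group of f over Q is not contained in A_3 and must be all of S_3. The splitting field has degree |S_3| = 6 over Q, so [K : Q] = 6.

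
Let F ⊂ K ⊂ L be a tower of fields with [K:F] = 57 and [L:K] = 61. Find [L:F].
[L:F] = 3477

The tower law says that for any tower of field extensions F ⊂ K ⊂ L with finite degrees, [L:F] = [L:K] · [K:F]. Here this gives [L:F] = 61 · 57 = 3477.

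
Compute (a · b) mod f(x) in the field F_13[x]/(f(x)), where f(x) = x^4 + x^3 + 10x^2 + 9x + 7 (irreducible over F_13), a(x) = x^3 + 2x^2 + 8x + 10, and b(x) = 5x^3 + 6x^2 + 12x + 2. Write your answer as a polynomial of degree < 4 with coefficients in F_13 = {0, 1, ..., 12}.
a · b ≡ 5x^3 + 9x^2 + 6x + 12 (mod f(x))

Multiply in F_13[x]: a(x)·b(x) = (x^3 + 2x^2 + 8x + 10)·(5x^3 + 6x^2 + 12x + 2) = 5x^6 + 3x^5 + 12x^4 + 7x^3 + 4x^2 + 6x + 7. This has degree ≥ 4, so divide by f(x) over F_13: 5x^6 + 3x^5 + 12x^4 + 7x^3 + 4x^2 + 6x + 7 = (5x^2 + 11x + 3)·(x^4 + x^3 + 10x^2 + 9x + 7) + (5x^3 + 9x^2 + 6x + 12). Hence a·b ≡ 5x^3 + 9x^2 + 6x + 12 (mod f). (F_13[x]/(f) is a field with 13^4 = 28561 elements since f is irreducible of degree 4.)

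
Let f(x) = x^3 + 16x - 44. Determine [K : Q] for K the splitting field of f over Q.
[K : Q] = 6

By the rational root test, any rational root of the monic integer polynomial f(x) = x^3 + 16x - 44 must be an integer dividing the constant term -44, i.e. one of ±{1, 2, 4, 11, 22, 44}. Evaluating: f(1) = -27, f(-1) = -61, f(2) = -4, f(-2) = -84, f(4) = 84, f(-4) = -172, f(11) = 1463, f(-11) = -1551, f(22) = 10956, f(-22) = -11044, f(44) = 85844, f(-44) = -85932; none is 0, so f has no rational root and is therefore irreducible over Q (a cubic with no linear factor over a field is irreducible). For an irreducible cubic, the Galois group is A_3 or S_3 according as the discriminant disc(f) = -4a^3 - 27b^2 = -4·(16)^3 - 27·(-44)^2 = -68656 is or is not a square in Q. Here disc(f) = -68656 is not a perfect square in Q, so the Galois group of f over Q is not contained in A_3 and must be all of S_3. The splitting field has degree |S_3| = 6 over Q, so [K : Q] = 6.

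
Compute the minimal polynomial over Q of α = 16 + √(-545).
m_α(x) = x^2 - 32x + 801

From α - 16 = √(-545), squaring gives (α - 16)^2 = -545, i.e. α^2 - 32α + 256 = -545, so α^2 - 32α + 801 = 0. The discriminant of x^2 - 32x + 801 is (-32)^2 - 4·(801) = 1024 - 3204 = -2180, and 4·(-545) is not a perfect square in Q since -545 is squarefree and ≠ 1. Hence x^2 - 32x + 801 is irreducible over Q and is the minimal polynomial of α.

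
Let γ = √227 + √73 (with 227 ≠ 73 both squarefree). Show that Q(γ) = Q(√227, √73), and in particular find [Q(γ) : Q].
[Q(γ) : Q] = 4 (equivalently, Q(γ) = Q(√227, √73))

Obviously Q(γ) ⊆ Q(√227, √73), and [Q(√227, √73):Q] = 4 (since 227, 73 are distinct squarefree integers > 1 with 16571 not a perfect square). To show equality we compute the minimal polynomial of γ. From γ = √227 + √73: γ^2 = 227 + 2√(16571) + 73 = 300 + 2√(16571), so γ^2 - 300 = 2√(16571); squaring, (γ^2 - 300)^2 = 4·16571, i.e. γ^4 - 600γ^2 + 90000 - 66284 = 0, i.e. γ^4 - 600γ^2 + 23716 = 0. So γ is a root of x^4 - 600x^2 + 23716. This polynomial is irreducible over Q: it has no rational root (each ±√227 ± √73 is irrational), and any factorization into two quadratics over Q would force √(16571) ∈ Q (pairing opposite roots) or √227, √73 ∈ Q (other pairings), all impossible. Hence [Q(γ):Q] = 4 = [Q(√227, √73):Q], so Q(γ) = Q(√227, √73).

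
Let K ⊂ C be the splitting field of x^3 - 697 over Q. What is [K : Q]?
[K : Q] = 6

The roots of x^3 - 697 are ∛697, ω∛697, ω^2∛697 where ω = e^(2πi/3) is a primitive cube root of unity, so K = Q(∛697, ω). Now [Q(∛697):Q] = 3 (since 697 is not a perfect cube, x^3 - 697 is irreducible) and [Q(ω):Q] = 2. Both 2 and 3 divide [K:Q], and [K:Q] ≤ 3·2 = 6, so [K:Q] = 6. (Equivalently: Q(∛697) ⊂ R but ω ∉ R, so [K : Q(∛697)] = 2.)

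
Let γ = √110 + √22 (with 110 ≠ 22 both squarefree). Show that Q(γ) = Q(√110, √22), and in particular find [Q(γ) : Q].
[Q(γ) : Q] = 4 (equivalently, Q(γ) = Q(√110, √22))

Obviously Q(γ) ⊆ Q(√110, √22), and [Q(√110, √22):Q] = 4 (since 110, 22 are distinct squarefree integers > 1 with 2420 not a perfect square). To show equality we compute the minimal polynomial of γ. From γ = √110 + √22: γ^2 = 110 + 2√(2420) + 22 = 132 + 2√(2420), so γ^2 - 132 = 2√(2420); squaring, (γ^2 - 132)^2 = 4·2420, i.e. γ^4 - 264γ^2 + 17424 - 9680 = 0, i.e. γ^4 - 264γ^2 + 7744 = 0. So γ is a root of x^4 - 264x^2 + 7744. This polynomial is irreducible over Q: it has no rational root (each ±√110 ± √22 is irrational), and any factorization into two quadratics over Q would force √(2420) ∈ Q (pairing opposite roots) or √110, √22 ∈ Q (other pairings), all impossible. Hence [Q(γ):Q] = 4 = [Q(√110, √22):Q], so Q(γ) = Q(√110, √22).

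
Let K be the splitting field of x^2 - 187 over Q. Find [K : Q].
[K : Q] = 2

f(x) = x^2 - 187 factors as (x - √187)(x + √187). The splitting field is K = Q(√187). Since 187 is squarefree and > 1, it is not a perfect square, so x^2 - 187 is irreducible over Q and [Q(√187) : Q] = 2. Hence [K : Q] = 2.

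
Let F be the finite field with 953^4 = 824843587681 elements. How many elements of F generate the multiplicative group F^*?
There are φ(824843587680) = 174095400960 primitive elements

F_q^* is cyclic of order q - 1 = 824843587680. A cyclic group of order m has exactly φ(m) generators. Here m = 824843587680 = 2^5 · 3^2 · 5 · 7 · 17 · 53 · 90821, so the number of primitive elements is φ(824843587680) = 174095400960.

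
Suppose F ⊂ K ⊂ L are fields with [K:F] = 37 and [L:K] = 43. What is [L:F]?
[L:F] = 1591

The tower law says that for any tower of field extensions F ⊂ K ⊂ L with finite degrees, [L:F] = [L:K] · [K:F]. Here this gives [L:F] = 43 · 37 = 1591.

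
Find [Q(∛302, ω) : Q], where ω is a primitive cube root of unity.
[Q(∛302, ω) : Q] = 6

[Q(∛302):Q] = 3 (min poly x^3 - 302, irreducible since 302 is not a perfect cube). [Q(ω):Q] = 2 (min poly x^2 + x + 1). Since Q(∛302) ⊂ R and ω ∉ R, we have ω ∉ Q(∛302), so x^2 + x + 1 remains irreducible over Q(∛302) and [Q(∛302, ω) : Q(∛302)] = 2. By the tower law, [Q(∛302, ω) : Q] = 3 · 2 = 6. (In fact Q(∛302, ω) is the splitting field of x^3 - 302 over Q.)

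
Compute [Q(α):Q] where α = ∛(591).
[Q(α):Q] = 3

The minimal polynomial of α is x^3 - 591, irreducible over Q since 591 is not a perfect cube (so x^3 - 591 has no rational root). Hence [Q(α):Q] = deg(m_α) = 3.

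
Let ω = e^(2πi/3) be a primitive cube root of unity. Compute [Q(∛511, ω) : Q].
[Q(∛511, ω) : Q] = 6

[Q(∛511):Q] = 3 (min poly x^3 - 511, irreducible since 511 is not a perfect cube). [Q(ω):Q] = 2 (min poly x^2 + x + 1). Since Q(∛511) ⊂ R and ω ∉ R, we have ω ∉ Q(∛511), so x^2 + x + 1 remains irreducible over Q(∛511) and [Q(∛511, ω) : Q(∛511)] = 2. By the tower law, [Q(∛511, ω) : Q] = 3 · 2 = 6. (In fact Q(∛511, ω) is the splitting field of x^3 - 511 over Q.)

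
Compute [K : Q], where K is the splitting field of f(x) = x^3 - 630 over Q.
[K : Q] = 6

The roots of x^3 - 630 are ∛630, ω∛630, ω^2∛630 where ω = e^(2πi/3) is a primitive cube root of unity, so K = Q(∛630, ω). Now [Q(∛630):Q] = 3 (since 630 is not a perfect cube, x^3 - 630 is irreducible) and [Q(ω):Q] = 2. Both 2 and 3 divide [K:Q], and [K:Q] ≤ 3·2 = 6, so [K:Q] = 6. (Equivalently: Q(∛630) ⊂ R but ω ∉ R, so [K : Q(∛630)] = 2.)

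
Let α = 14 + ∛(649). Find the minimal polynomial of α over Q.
m_α(x) = x^3 - 42x^2 + 588x - 3393

Set β = α - 14 = ∛(649), so β^3 = 649. Then (α - 14)^3 - 649 = 0, i.e. α is a root of g(x) = (x - 14)^3 - 649 = x^3 - 42x^2 + 588x - 3393. Since g(x) = h(x - 14) where h(x) = x^3 - 649, and h is irreducible over Q (because 649 is not a perfect cube, so h has no rational root, and a monic cubic with no rational root is irreducible), g is also irreducible (irreducibility is preserved under the substitution x → x - 14). Hence m_α(x) = x^3 - 42x^2 + 588x - 3393.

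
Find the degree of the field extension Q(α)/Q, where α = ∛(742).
[Q(α):Q] = 3

The minimal polynomial of α is x^3 - 742, irreducible over Q since 742 is not a perfect cube (so x^3 - 742 has no rational root). Hence [Q(α):Q] = deg(m_α) = 3.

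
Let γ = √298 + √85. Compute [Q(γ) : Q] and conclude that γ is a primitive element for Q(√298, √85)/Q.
[Q(γ) : Q] = 4 (equivalently, Q(γ) = Q(√298, √85))

Obviously Q(γ) ⊆ Q(√298, √85), and [Q(√298, √85):Q] = 4 (since 298, 85 are distinct squarefree integers > 1 with 25330 not a perfect square). To show equality we compute the minimal polynomial of γ. From γ = √298 + √85: γ^2 = 298 + 2√(25330) + 85 = 383 + 2√(25330), so γ^2 - 383 = 2√(25330); squaring, (γ^2 - 383)^2 = 4·25330, i.e. γ^4 - 766γ^2 + 146689 - 101320 = 0, i.e. γ^4 - 766γ^2 + 45369 = 0. So γ is a root of x^4 - 766x^2 + 45369. This polynomial is irreducible over Q: it has no rational root (each ±√298 ± √85 is irrational), and any factorization into two quadratics over Q would force √(25330) ∈ Q (pairing opposite roots) or √298, √85 ∈ Q (other pairings), all impossible. Hence [Q(γ):Q] = 4 = [Q(√298, √85):Q], so Q(γ) = Q(√298, √85).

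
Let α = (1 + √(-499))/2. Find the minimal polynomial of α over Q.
m_α(x) = x^2 - x + 125

From 2α - 1 = √(-499), squaring gives (2α - 1)^2 = -499, i.e. 4α^2 - 4α + 1 = -499, so α^2 - α + (1 + 499)/4 = 0. Since -499 ≡ 1 (mod 4), (1 + 499)/4 = 125 ∈ Z. The polynomial x^2 - x + 125 has discriminant 1 - 4·(125) = -499, which is not a perfect square in Q (d = -499 is squarefree and ≠ 1), so x^2 - x + 125 is irreducible over Q. It is the minimal polynomial of α.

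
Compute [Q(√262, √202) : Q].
[Q(√262, √202) : Q] = 4

[Q(√262):Q] = 2 (min poly x^2 - 262, irreducible since 262 is squarefree > 1). For the top step, suppose √202 ∈ Q(√262), say √202 = c + d√262 with c, d ∈ Q. Squaring: 202 = c^2 + 262d^2 + 2cd√262. Since √262 ∉ Q this forces 2cd = 0. If d = 0 then √202 = c ∈ Q, contradicting 202 squarefree > 1. If c = 0 then 202 = 262d^2, so 262·202 = (262d)^2 is a perfect square in Q — but 262·202 = 52924 is not a perfect square (since 262 and 202 are distinct squarefree integers). Contradiction. Hence √202 ∉ Q(√262), so x^2 - 202 stays irreducible over Q(√262) and [Q(√262, √202) : Q(√262)] = 2. By the tower law, [Q(√262, √202) : Q] = 2 · 2 = 4.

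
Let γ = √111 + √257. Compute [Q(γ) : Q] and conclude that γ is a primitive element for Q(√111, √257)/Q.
[Q(γ) : Q] = 4 (equivalently, Q(γ) = Q(√111, √257))

Obviously Q(γ) ⊆ Q(√111, √257), and [Q(√111, √257):Q] = 4 (since 111, 257 are distinct squarefree integers > 1 with 28527 not a perfect square). To show equality we compute the minimal polynomial of γ. From γ = √111 + √257: γ^2 = 111 + 2√(28527) + 257 = 368 + 2√(28527), so γ^2 - 368 = 2√(28527); squaring, (γ^2 - 368)^2 = 4·28527, i.e. γ^4 - 736γ^2 + 135424 - 114108 = 0, i.e. γ^4 - 736γ^2 + 21316 = 0. So γ is a root of x^4 - 736x^2 + 21316. This polynomial is irreducible over Q: it has no rational root (each ±√111 ± √257 is irrational), and any factorization into two quadratics over Q would force √(28527) ∈ Q (pairing opposite roots) or √111, √257 ∈ Q (other pairings), all impossible. Hence [Q(γ):Q] = 4 = [Q(√111, √257):Q], so Q(γ) = Q(√111, √257).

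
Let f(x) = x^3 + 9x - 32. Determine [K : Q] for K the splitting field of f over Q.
[K : Q] = 6

By the rational root test, any rational root of the monic integer polynomial f(x) = x^3 + 9x - 32 must be an integer dividing the constant term -32, i.e. one of ±{1, 2, 4, 8, 16, 32}. Evaluating: f(1) = -22, f(-1) = -42, f(2) = -6, f(-2) = -58, f(4) = 68, f(-4) = -132, f(8) = 552, f(-8) = -616, f(16) = 4208, f(-16) = -4272, f(32) = 33024, f(-32) = -33088; none is 0, so f has no rational root and is therefore irreducible over Q (a cubic with no linear factor over a field is irreducible). For an irreducible cubic, the Galois group is A_3 or S_3 according as the discriminant disc(f) = -4a^3 - 27b^2 = -4·(9)^3 - 27·(-32)^2 = -30564 is or is not a square in Q. Here disc(f) = -30564 is not a perfect square in Q, so the Galois group of f over Q is not contained in A_3 and must be all of S_3. The splitting field has degree |S_3| = 6 over Q, so [K : Q] = 6.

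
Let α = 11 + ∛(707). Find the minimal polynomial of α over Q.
m_α(x) = x^3 - 33x^2 + 363x - 2038

Set β = α - 11 = ∛(707), so β^3 = 707. Then (α - 11)^3 - 707 = 0, i.e. α is a root of g(x) = (x - 11)^3 - 707 = x^3 - 33x^2 + 363x - 2038. Since g(x) = h(x - 11) where h(x) = x^3 - 707, and h is irreducible over Q (because 707 is not a perfect cube, so h has no rational root, and a monic cubic with no rational root is irreducible), g is also irreducible (irreducibility is preserved under the substitution x → x - 11). Hence m_α(x) = x^3 - 33x^2 + 363x - 2038.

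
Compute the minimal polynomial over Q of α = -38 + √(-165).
m_α(x) = x^2 + 76x + 1609

From α + 38 = √(-165), squaring gives (α + 38)^2 = -165, i.e. α^2 + 76α + 1444 = -165, so α^2 + 76α + 1609 = 0. The discriminant of x^2 + 76x + 1609 is (76)^2 - 4·(1609) = 5776 - 6436 = -660, and 4·(-165) is not a perfect square in Q since -165 is squarefree and ≠ 1. Hence x^2 + 76x + 1609 is irreducible over Q and is the minimal polynomial of α.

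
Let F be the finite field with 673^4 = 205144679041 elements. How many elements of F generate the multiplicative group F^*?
There are φ(205144679040) = 46750040064 primitive elements

F_q^* is cyclic of order q - 1 = 205144679040. A cyclic group of order m has exactly φ(m) generators. Here m = 205144679040 = 2^7 · 3 · 5 · 7 · 337 · 45293, so the number of primitive elements is φ(205144679040) = 46750040064.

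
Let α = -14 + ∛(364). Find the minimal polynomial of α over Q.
m_α(x) = x^3 + 42x^2 + 588x + 2380

Set β = α + 14 = ∛(364), so β^3 = 364. Then (α + 14)^3 - 364 = 0, i.e. α is a root of g(x) = (x + 14)^3 - 364 = x^3 + 42x^2 + 588x + 2380. Since g(x) = h(x + 14) where h(x) = x^3 - 364, and h is irreducible over Q (because 364 is not a perfect cube, so h has no rational root, and a monic cubic with no rational root is irreducible), g is also irreducible (irreducibility is preserved under the substitution x → x + 14). Hence m_α(x) = x^3 + 42x^2 + 588x + 2380.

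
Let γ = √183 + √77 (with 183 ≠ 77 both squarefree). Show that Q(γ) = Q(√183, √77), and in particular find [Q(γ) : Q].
[Q(γ) : Q] = 4 (equivalently, Q(γ) = Q(√183, √77))

Obviously Q(γ) ⊆ Q(√183, √77), and [Q(√183, √77):Q] = 4 (since 183, 77 are distinct squarefree integers > 1 with 14091 not a perfect square). To show equality we compute the minimal polynomial of γ. From γ = √183 + √77: γ^2 = 183 + 2√(14091) + 77 = 260 + 2√(14091), so γ^2 - 260 = 2√(14091); squaring, (γ^2 - 260)^2 = 4·14091, i.e. γ^4 - 520γ^2 + 67600 - 56364 = 0, i.e. γ^4 - 520γ^2 + 11236 = 0. So γ is a root of x^4 - 520x^2 + 11236. This polynomial is irreducible over Q: it has no rational root (each ±√183 ± √77 is irrational), and any factorization into two quadratics over Q would force √(14091) ∈ Q (pairing opposite roots) or √183, √77 ∈ Q (other pairings), all impossible. Hence [Q(γ):Q] = 4 = [Q(√183, √77):Q], so Q(γ) = Q(√183, √77).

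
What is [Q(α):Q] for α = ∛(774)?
[Q(α):Q] = 3

The minimal polynomial of α is x^3 - 774, irreducible over Q since 774 is not a perfect cube (so x^3 - 774 has no rational root). Hence [Q(α):Q] = deg(m_α) = 3.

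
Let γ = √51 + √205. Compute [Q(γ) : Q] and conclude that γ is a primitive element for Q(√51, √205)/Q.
[Q(γ) : Q] = 4 (equivalently, Q(γ) = Q(√51, √205))

Obviously Q(γ) ⊆ Q(√51, √205), and [Q(√51, √205):Q] = 4 (since 51, 205 are distinct squarefree integers > 1 with 10455 not a perfect square). To show equality we compute the minimal polynomial of γ. From γ = √51 + √205: γ^2 = 51 + 2√(10455) + 205 = 256 + 2√(10455), so γ^2 - 256 = 2√(10455); squaring, (γ^2 - 256)^2 = 4·10455, i.e. γ^4 - 512γ^2 + 65536 - 41820 = 0, i.e. γ^4 - 512γ^2 + 23716 = 0. So γ is a root of x^4 - 512x^2 + 23716. This polynomial is irreducible over Q: it has no rational root (each ±√51 ± √205 is irrational), and any factorization into two quadratics over Q would force √(10455) ∈ Q (pairing opposite roots) or √51, √205 ∈ Q (other pairings), all impossible. Hence [Q(γ):Q] = 4 = [Q(√51, √205):Q], so Q(γ) = Q(√51, √205).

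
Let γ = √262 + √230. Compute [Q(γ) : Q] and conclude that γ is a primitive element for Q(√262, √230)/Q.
[Q(γ) : Q] = 4 (equivalently, Q(γ) = Q(√262, √230))

Obviously Q(γ) ⊆ Q(√262, √230), and [Q(√262, √230):Q] = 4 (since 262, 230 are distinct squarefree integers > 1 with 60260 not a perfect square). To show equality we compute the minimal polynomial of γ. From γ = √262 + √230: γ^2 = 262 + 2√(60260) + 230 = 492 + 2√(60260), so γ^2 - 492 = 2√(60260); squaring, (γ^2 - 492)^2 = 4·60260, i.e. γ^4 - 984γ^2 + 242064 - 241040 = 0, i.e. γ^4 - 984γ^2 + 1024 = 0. So γ is a root of x^4 - 984x^2 + 1024. This polynomial is irreducible over Q: it has no rational root (each ±√262 ± √230 is irrational), and any factorization into two quadratics over Q would force √(60260) ∈ Q (pairing opposite roots) or √262, √230 ∈ Q (other pairings), all impossible. Hence [Q(γ):Q] = 4 = [Q(√262, √230):Q], so Q(γ) = Q(√262, √230).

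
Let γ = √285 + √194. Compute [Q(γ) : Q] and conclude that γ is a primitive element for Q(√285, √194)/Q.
[Q(γ) : Q] = 4 (equivalently, Q(γ) = Q(√285, √194))

Obviously Q(γ) ⊆ Q(√285, √194), and [Q(√285, √194):Q] = 4 (since 285, 194 are distinct squarefree integers > 1 with 55290 not a perfect square). To show equality we compute the minimal polynomial of γ. From γ = √285 + √194: γ^2 = 285 + 2√(55290) + 194 = 479 + 2√(55290), so γ^2 - 479 = 2√(55290); squaring, (γ^2 - 479)^2 = 4·55290, i.e. γ^4 - 958γ^2 + 229441 - 221160 = 0, i.e. γ^4 - 958γ^2 + 8281 = 0. So γ is a root of x^4 - 958x^2 + 8281. This polynomial is irreducible over Q: it has no rational root (each ±√285 ± √194 is irrational), and any factorization into two quadratics over Q would force √(55290) ∈ Q (pairing opposite roots) or √285, √194 ∈ Q (other pairings), all impossible. Hence [Q(γ):Q] = 4 = [Q(√285, √194):Q], so Q(γ) = Q(√285, √194).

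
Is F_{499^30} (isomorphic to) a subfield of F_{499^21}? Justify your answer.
No: F_{499^30} is not a subfield of F_{499^21}

F_{p^m} embeds in F_{p^n} iff m | n. Here 30 ∤ 21 (since 21 = 0·30 + 21 with remainder 21 ≠ 0), so F_{499^30} is not a subfield of F_{499^21}. Equivalently: if it were, the tower law would give 30 = [F_{499^30}:F_499] dividing [F_{499^21}:F_499] = 21, contradiction.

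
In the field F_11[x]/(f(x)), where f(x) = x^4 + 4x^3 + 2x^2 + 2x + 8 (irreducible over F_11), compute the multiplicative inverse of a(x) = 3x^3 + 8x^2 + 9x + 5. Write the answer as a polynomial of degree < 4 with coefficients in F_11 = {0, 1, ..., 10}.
a(x)^(-1) ≡ 10x^3 + 9x^2 + 5x (mod f(x))

Since f is irreducible over F_11, F_11[x]/(f) is a field and a(x) ≠ 0 has an inverse. Apply the extended Euclidean algorithm to f(x) and a(x) in F_11[x]: f(x) = (4x + 9)·a(x) + (4x^2 + 7);  a(x) = (9x + 2)·(4x^2 + 7) + (x + 2);  (4x^2 + 7) = (4x + 3)·(x + 2) + (1). The last nonzero remainder is the constant 1 = gcd(f, a) in F_11. Back-substituting through the division chain expresses 1 = s(x)·a(x) + t(x)·f(x) with s(x) ≡ 10x^3 + 9x^2 + 5x (mod f), so a(x)^(-1) ≡ s(x) = 10x^3 + 9x^2 + 5x (mod f). Check: (3x^3 + 8x^2 + 9x + 5)·(10x^3 + 9x^2 + 5x) = 8x^6 + 8x^5 + x^4 + 6x^3 + 2x^2 + 3x ≡ 1 (mod x^4 + 4x^3 + 2x^2 + 2x + 8).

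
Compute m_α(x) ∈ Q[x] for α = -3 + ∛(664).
m_α(x) = x^3 + 9x^2 + 27x - 637

Set β = α + 3 = ∛(664), so β^3 = 664. Then (α + 3)^3 - 664 = 0, i.e. α is a root of g(x) = (x + 3)^3 - 664 = x^3 + 9x^2 + 27x - 637. Since g(x) = h(x + 3) where h(x) = x^3 - 664, and h is irreducible over Q (because 664 is not a perfect cube, so h has no rational root, and a monic cubic with no rational root is irreducible), g is also irreducible (irreducibility is preserved under the substitution x → x + 3). Hence m_α(x) = x^3 + 9x^2 + 27x - 637.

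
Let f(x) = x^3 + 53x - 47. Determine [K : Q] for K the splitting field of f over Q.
[K : Q] = 6

By the rational root test, any rational root of the monic integer polynomial f(x) = x^3 + 53x - 47 must be an integer dividing the constant term -47, i.e. one of ±{1, 47}. Evaluating: f(1) = 7, f(-1) = -101, f(47) = 106267, f(-47) = -106361; none is 0, so f has no rational root and is therefore irreducible over Q (a cubic with no linear factor over a field is irreducible). For an irreducible cubic, the Galois group is A_3 or S_3 according as the discriminant disc(f) = -4a^3 - 27b^2 = -4·(53)^3 - 27·(-47)^2 = -655151 is or is not a square in Q. Here disc(f) = -655151 is not a perfect square in Q, so the Galois group of f over Q is not contained in A_3 and must be all of S_3. The splitting field has degree |S_3| = 6 over Q, so [K : Q] = 6.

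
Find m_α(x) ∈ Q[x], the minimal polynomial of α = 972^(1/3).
m_α(x) = x^3 - 972

α satisfies α^3 = 972, so x^3 - 972 annihilates α. By the rational root test, a rational root p/q (in lowest terms) of x^3 - 972 would satisfy p^3 = 972 q^3, forcing q = 1 and p^3 = 972; but 972 is not a perfect cube, contradiction. A monic cubic over Q with no rational root is irreducible (any nontrivial factorization would include a linear factor). Hence x^3 - 972 is the minimal polynomial of α, and in particular [Q(α):Q] = 3.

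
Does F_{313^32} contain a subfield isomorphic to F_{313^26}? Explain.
No: F_{313^26} is not a subfield of F_{313^32}

F_{p^m} embeds in F_{p^n} iff m | n. Here 26 ∤ 32 (since 32 = 1·26 + 6 with remainder 6 ≠ 0), so F_{313^26} is not a subfield of F_{313^32}. Equivalently: if it were, the tower law would give 26 = [F_{313^26}:F_313] dividing [F_{313^32}:F_313] = 32, contradiction.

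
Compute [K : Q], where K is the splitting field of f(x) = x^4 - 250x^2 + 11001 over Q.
[K : Q] = 4

Solving the quadratic in x^2: x^2 = (250 ± √(250^2 - 4·11001))/2 = (250 ± √18496)/2 = (250 ± 136)/2, giving x^2 = 57 or x^2 = 193. So f(x) = (x^2 - 57)(x^2 - 193) and the roots of f are ±√57, ±√193. Hence the splitting field is K = Q(√57, √193). Since 57 and 193 are distinct squarefree integers > 1, their product 11001 is not a perfect square, so √193 ∉ Q(√57). By the tower law [K:Q] = [Q(√57,√193):Q(√57)] · [Q(√57):Q] = 2 · 2 = 4.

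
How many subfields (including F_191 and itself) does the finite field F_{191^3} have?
F_{191^3} has 2 subfields

The subfields of F_{p^n} are exactly the fields F_{p^d} for d | n (each is the fixed field of the unique index-d subgroup of Gal(F_{p^n}/F_p) ≅ Z/nZ). The divisors of n = 3 are {1, 3}, giving 2 subfields: F_{191^1}, F_{191^3}.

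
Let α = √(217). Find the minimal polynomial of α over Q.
m_α(x) = x^2 - 217

α satisfies α^2 - 217 = 0, so x^2 - 217 annihilates α. Since d = 217 is squarefree and ≠ 1, it is not a perfect square in Q, so x^2 - 217 has no rational root and is therefore irreducible over Q (a degree-2 polynomial over a field is irreducible iff it has no root). Hence m_α(x) = x^2 - 217.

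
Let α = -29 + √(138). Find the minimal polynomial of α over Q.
m_α(x) = x^2 + 58x + 703

From α + 29 = √(138), squaring gives (α + 29)^2 = 138, i.e. α^2 + 58α + 841 = 138, so α^2 + 58α + 703 = 0. The discriminant of x^2 + 58x + 703 is (58)^2 - 4·(703) = 3364 - 2812 = 552, and 4·(138) is not a perfect square in Q since 138 is squarefree and ≠ 1. Hence x^2 + 58x + 703 is irreducible over Q and is the minimal polynomial of α.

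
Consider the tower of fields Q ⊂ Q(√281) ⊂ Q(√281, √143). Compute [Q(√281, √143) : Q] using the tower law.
[Q(√281, √143) : Q] = 4

[Q(√281):Q] = 2 (min poly x^2 - 281, irreducible since 281 is squarefree > 1). For the top step, suppose √143 ∈ Q(√281), say √143 = c + d√281 with c, d ∈ Q. Squaring: 143 = c^2 + 281d^2 + 2cd√281. Since √281 ∉ Q this forces 2cd = 0. If d = 0 then √143 = c ∈ Q, contradicting 143 squarefree > 1. If c = 0 then 143 = 281d^2, so 281·143 = (281d)^2 is a perfect square in Q — but 281·143 = 40183 is not a perfect square (since 281 and 143 are distinct squarefree integers). Contradiction. Hence √143 ∉ Q(√281), so x^2 - 143 stays irreducible over Q(√281) and [Q(√281, √143) : Q(√281)] = 2. By the tower law, [Q(√281, √143) : Q] = 2 · 2 = 4.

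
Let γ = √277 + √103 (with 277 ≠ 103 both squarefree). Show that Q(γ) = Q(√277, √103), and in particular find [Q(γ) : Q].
[Q(γ) : Q] = 4 (equivalently, Q(γ) = Q(√277, √103))

Obviously Q(γ) ⊆ Q(√277, √103), and [Q(√277, √103):Q] = 4 (since 277, 103 are distinct squarefree integers > 1 with 28531 not a perfect square). To show equality we compute the minimal polynomial of γ. From γ = √277 + √103: γ^2 = 277 + 2√(28531) + 103 = 380 + 2√(28531), so γ^2 - 380 = 2√(28531); squaring, (γ^2 - 380)^2 = 4·28531, i.e. γ^4 - 760γ^2 + 144400 - 114124 = 0, i.e. γ^4 - 760γ^2 + 30276 = 0. So γ is a root of x^4 - 760x^2 + 30276. This polynomial is irreducible over Q: it has no rational root (each ±√277 ± √103 is irrational), and any factorization into two quadratics over Q would force √(28531) ∈ Q (pairing opposite roots) or √277, √103 ∈ Q (other pairings), all impossible. Hence [Q(γ):Q] = 4 = [Q(√277, √103):Q], so Q(γ) = Q(√277, √103).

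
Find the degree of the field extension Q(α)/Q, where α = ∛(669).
[Q(α):Q] = 3

The minimal polynomial of α is x^3 - 669, irreducible over Q since 669 is not a perfect cube (so x^3 - 669 has no rational root). Hence [Q(α):Q] = deg(m_α) = 3.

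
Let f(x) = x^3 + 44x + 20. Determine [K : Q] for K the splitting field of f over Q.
[K : Q] = 6

By the rational root test, any rational root of the monic integer polynomial f(x) = x^3 + 44x + 20 must be an integer dividing the constant term 20, i.e. one of ±{1, 2, 4, 5, 10, 20}. Evaluating: f(1) = 65, f(-1) = -25, f(2) = 116, f(-2) = -76, f(4) = 260, f(-4) = -220, f(5) = 365, f(-5) = -325, f(10) = 1460, f(-10) = -1420, f(20) = 8900, f(-20) = -8860; none is 0, so f has no rational root and is therefore irreducible over Q (a cubic with no linear factor over a field is irreducible). For an irreducible cubic, the Galois group is A_3 or S_3 according as the discriminant disc(f) = -4a^3 - 27b^2 = -4·(44)^3 - 27·(20)^2 = -351536 is or is not a square in Q. Here disc(f) = -351536 is not a perfect square in Q, so the Galois group of f over Q is not contained in A_3 and must be all of S_3. The splitting field has degree |S_3| = 6 over Q, so [K : Q] = 6.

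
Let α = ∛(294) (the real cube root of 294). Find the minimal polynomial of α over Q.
m_α(x) = x^3 - 294

α satisfies α^3 = 294, so x^3 - 294 annihilates α. By the rational root test, a rational root p/q (in lowest terms) of x^3 - 294 would satisfy p^3 = 294 q^3, forcing q = 1 and p^3 = 294; but 294 is not a perfect cube, contradiction. A monic cubic over Q with no rational root is irreducible (any nontrivial factorization would include a linear factor). Hence x^3 - 294 is the minimal polynomial of α, and in particular [Q(α):Q] = 3.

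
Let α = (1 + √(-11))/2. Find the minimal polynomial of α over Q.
m_α(x) = x^2 - x + 3

From 2α - 1 = √(-11), squaring gives (2α - 1)^2 = -11, i.e. 4α^2 - 4α + 1 = -11, so α^2 - α + (1 + 11)/4 = 0. Since -11 ≡ 1 (mod 4), (1 + 11)/4 = 3 ∈ Z. The polynomial x^2 - x + 3 has discriminant 1 - 4·(3) = -11, which is not a perfect square in Q (d = -11 is squarefree and ≠ 1), so x^2 - x + 3 is irreducible over Q. It is the minimal polynomial of α.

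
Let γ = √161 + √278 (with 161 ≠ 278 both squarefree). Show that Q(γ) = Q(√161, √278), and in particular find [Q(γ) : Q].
[Q(γ) : Q] = 4 (equivalently, Q(γ) = Q(√161, √278))

Obviously Q(γ) ⊆ Q(√161, √278), and [Q(√161, √278):Q] = 4 (since 161, 278 are distinct squarefree integers > 1 with 44758 not a perfect square). To show equality we compute the minimal polynomial of γ. From γ = √161 + √278: γ^2 = 161 + 2√(44758) + 278 = 439 + 2√(44758), so γ^2 - 439 = 2√(44758); squaring, (γ^2 - 439)^2 = 4·44758, i.e. γ^4 - 878γ^2 + 192721 - 179032 = 0, i.e. γ^4 - 878γ^2 + 13689 = 0. So γ is a root of x^4 - 878x^2 + 13689. This polynomial is irreducible over Q: it has no rational root (each ±√161 ± √278 is irrational), and any factorization into two quadratics over Q would force √(44758) ∈ Q (pairing opposite roots) or √161, √278 ∈ Q (other pairings), all impossible. Hence [Q(γ):Q] = 4 = [Q(√161, √278):Q], so Q(γ) = Q(√161, √278).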